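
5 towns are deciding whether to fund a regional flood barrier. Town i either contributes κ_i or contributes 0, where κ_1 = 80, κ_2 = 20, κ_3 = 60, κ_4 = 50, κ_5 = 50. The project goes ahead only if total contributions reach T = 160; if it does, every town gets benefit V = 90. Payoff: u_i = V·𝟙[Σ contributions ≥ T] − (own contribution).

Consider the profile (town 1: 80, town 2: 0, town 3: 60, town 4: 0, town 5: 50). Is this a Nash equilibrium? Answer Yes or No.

Yes

Total = 190 ≥ 160: provided.
Town 1 (pledges 80, payoff 10): dropping to 0 → total 110, payoff 0. No gain.
Town 2 (pledges 0, payoff 90): pledging 20 → total 210, payoff 70. No gain.
Town 3 (pledges 60, payoff 30): dropping to 0 → total 130, payoff 0. No gain.
Town 4 (pledges 0, payoff 90): pledging 50 → total 240, payoff 40. No gain.
Town 5 (pledges 50, payoff 40): dropping to 0 → total 140, payoff 0. No gain.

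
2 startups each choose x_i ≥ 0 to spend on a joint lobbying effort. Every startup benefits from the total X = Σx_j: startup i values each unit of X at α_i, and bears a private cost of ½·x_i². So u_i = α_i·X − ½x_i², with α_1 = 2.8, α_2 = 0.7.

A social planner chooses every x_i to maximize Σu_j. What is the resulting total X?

Planner FOC: ∂(Σu_j)/∂x_i = (Σα_j) − x_i = 0, so x_i^SO = Σα_j = 3.5 for every i; X^SO = 7.

7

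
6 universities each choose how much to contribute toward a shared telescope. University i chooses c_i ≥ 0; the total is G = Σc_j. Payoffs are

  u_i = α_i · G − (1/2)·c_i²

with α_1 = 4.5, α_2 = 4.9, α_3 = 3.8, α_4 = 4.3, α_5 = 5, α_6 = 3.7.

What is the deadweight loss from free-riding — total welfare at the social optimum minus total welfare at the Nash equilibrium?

University i's FOC: ∂u_i/∂c_i = α_i − c_i = 0, so c_i* = α_i.
NE contributions = (4.5, 4.9, 3.8, 4.3, 5, 3.7); G = 26.2.
W^NE = (Σα)·G − ½Σα_i² = 26.2² − ½·115.88 = 628.5.
Planner sets c_i = Σα_j = 26.2 for every i, so G^SO = 6·26.2 = 157.2.
W^SO = (Σα)·G^SO − ½·6·(Σα)² = (6/2)·26.2² = 2059.32.
Deadweight loss = W^SO − W^NE = 1430.82.

1430.82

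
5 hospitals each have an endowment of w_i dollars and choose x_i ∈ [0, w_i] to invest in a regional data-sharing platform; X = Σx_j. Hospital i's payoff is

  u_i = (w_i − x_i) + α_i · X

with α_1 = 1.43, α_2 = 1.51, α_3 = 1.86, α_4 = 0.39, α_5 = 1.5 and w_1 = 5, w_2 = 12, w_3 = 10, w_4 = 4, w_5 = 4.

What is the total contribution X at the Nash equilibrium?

31

∂u_i/∂x_i = α_i − 1, so hospital i contributes w_i if α_i > 1, else 0.
α_i > 1 for i ∈ {1, 2, 3, 5}; NE contributions (5, 12, 10, 0, 4), X = 31.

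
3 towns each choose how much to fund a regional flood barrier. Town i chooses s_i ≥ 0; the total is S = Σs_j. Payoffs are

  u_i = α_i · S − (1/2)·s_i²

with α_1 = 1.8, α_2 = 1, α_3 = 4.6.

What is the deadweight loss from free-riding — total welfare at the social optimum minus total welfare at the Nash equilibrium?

Town i's FOC: ∂u_i/∂s_i = α_i − s_i = 0, so s_i* = α_i.
NE contributions = (1.8, 1, 4.6); S = 7.4.
W^NE = (Σα)·S − ½Σα_i² = 7.4² − ½·25.4 = 42.06.
Planner sets s_i = Σα_j = 7.4 for every i, so S^SO = 3·7.4 = 22.2.
W^SO = (Σα)·S^SO − ½·3·(Σα)² = (3/2)·7.4² = 82.14.
Deadweight loss = W^SO − W^NE = 40.08.

40.08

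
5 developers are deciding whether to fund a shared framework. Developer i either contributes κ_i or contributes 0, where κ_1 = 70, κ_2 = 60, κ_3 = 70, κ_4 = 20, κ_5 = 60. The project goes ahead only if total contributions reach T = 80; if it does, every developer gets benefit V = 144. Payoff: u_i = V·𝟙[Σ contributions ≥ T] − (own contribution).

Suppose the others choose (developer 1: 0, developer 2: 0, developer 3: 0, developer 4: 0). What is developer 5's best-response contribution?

Others' total = 0. Even contributing 60 gives 60 < 80: no benefit either way.
Best response: 0.

0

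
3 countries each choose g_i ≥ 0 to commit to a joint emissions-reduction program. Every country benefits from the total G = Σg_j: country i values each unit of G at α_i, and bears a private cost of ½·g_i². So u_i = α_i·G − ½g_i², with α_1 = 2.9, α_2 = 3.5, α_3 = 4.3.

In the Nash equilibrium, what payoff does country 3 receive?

Country i's FOC: ∂u_i/∂g_i = α_i − g_i = 0, so g_i* = α_i.
NE contributions = (2.9, 3.5, 4.3); G = 10.7.
u_3 = α_3·G − ½·(g_3)² = 4.3·10.7 − ½·4.3² = 36.765.

36.765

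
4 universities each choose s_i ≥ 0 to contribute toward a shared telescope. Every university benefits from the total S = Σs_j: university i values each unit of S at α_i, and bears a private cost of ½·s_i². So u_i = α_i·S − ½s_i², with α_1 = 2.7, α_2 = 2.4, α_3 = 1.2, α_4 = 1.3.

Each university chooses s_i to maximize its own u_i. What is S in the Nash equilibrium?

University i's FOC: ∂u_i/∂s_i = α_i − s_i = 0, so s_i* = α_i.
NE contributions = (2.7, 2.4, 1.2, 1.3); S = 7.6.

7.6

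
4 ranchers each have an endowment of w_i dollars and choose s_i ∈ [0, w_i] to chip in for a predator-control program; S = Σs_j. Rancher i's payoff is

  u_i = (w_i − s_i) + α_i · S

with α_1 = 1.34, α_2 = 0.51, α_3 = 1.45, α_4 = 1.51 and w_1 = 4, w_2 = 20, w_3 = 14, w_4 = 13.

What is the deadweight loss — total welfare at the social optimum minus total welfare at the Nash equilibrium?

∂u_i/∂s_i = α_i − 1, so rancher i contributes w_i if α_i > 1, else 0.
α_i > 1 for i ∈ {1, 3, 4}; NE contributions (4, 0, 14, 13), S = 31.
W^NE = Σw_i − S^NE + (Σα_i)·S^NE = 51 + 3.81·31 = 169.11.
Planner: ∂(Σu_j)/∂s_i = Σα_j − 1 = 3.81 > 0, so everyone contributes w_i; S^SO = 51, W^SO = 51 + 3.81·51 = 245.31.
Deadweight loss = 76.2.

76.2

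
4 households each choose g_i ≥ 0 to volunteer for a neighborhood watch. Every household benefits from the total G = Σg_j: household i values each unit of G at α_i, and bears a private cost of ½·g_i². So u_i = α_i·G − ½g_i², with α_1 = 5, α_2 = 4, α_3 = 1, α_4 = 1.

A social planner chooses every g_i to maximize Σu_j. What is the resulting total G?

44

Planner FOC: ∂(Σu_j)/∂g_i = (Σα_j) − g_i = 0, so g_i^SO = Σα_j = 11 for every i; G^SO = 44.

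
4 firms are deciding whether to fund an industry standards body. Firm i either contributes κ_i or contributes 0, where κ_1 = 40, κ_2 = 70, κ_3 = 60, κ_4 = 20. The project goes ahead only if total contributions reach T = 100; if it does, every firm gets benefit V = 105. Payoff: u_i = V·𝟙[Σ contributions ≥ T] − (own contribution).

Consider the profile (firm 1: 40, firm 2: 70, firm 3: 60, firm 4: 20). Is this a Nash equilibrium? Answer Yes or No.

Total = 190 ≥ 100: provided.
Firm 1 (pledges 40, payoff 65): dropping to 0 → total 150, payoff 105. Profitable deviation.

No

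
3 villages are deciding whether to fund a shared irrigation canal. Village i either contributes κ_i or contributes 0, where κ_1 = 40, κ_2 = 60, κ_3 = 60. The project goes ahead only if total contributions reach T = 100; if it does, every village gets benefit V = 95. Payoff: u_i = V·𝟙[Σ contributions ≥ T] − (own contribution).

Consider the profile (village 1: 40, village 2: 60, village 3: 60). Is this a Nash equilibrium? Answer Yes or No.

Total = 160 ≥ 100: provided.
Village 1 (pledges 40, payoff 55): dropping to 0 → total 120, payoff 95. Profitable deviation.

No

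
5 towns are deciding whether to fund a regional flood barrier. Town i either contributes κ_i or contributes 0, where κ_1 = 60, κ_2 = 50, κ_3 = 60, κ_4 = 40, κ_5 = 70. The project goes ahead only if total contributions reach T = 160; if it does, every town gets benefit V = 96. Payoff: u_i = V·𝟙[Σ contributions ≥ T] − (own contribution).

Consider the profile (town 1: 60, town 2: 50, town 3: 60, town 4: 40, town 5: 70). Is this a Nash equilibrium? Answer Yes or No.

Total = 280 ≥ 160: provided.
Town 1 (pledges 60, payoff 36): dropping to 0 → total 220, payoff 96. Profitable deviation.

No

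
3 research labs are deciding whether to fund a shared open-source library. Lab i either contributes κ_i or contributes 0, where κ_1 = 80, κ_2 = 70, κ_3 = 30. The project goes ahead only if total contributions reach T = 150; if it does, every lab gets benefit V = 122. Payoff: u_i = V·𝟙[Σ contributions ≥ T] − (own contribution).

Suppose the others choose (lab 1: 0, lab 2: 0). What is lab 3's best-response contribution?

Others' total = 0. Even contributing 30 gives 30 < 150: no benefit either way.
Best response: 0.

0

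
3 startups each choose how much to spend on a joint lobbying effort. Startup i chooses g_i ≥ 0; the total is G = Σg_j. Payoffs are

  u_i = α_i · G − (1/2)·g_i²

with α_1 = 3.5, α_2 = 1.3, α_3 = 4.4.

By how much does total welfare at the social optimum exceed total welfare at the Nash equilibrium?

Startup i's FOC: ∂u_i/∂g_i = α_i − g_i = 0, so g_i* = α_i.
NE contributions = (3.5, 1.3, 4.4); G = 9.2.
W^NE = (Σα)·G − ½Σα_i² = 9.2² − ½·33.3 = 67.99.
Planner sets g_i = Σα_j = 9.2 for every i, so G^SO = 3·9.2 = 27.6.
W^SO = (Σα)·G^SO − ½·3·(Σα)² = (3/2)·9.2² = 126.96.
Deadweight loss = W^SO − W^NE = 58.97.

58.97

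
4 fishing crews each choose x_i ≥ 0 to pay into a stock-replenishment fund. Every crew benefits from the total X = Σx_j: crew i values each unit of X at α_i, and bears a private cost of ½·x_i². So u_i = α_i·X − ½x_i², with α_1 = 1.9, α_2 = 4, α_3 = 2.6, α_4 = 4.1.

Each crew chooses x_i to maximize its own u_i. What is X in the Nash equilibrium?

Crew i's FOC: ∂u_i/∂x_i = α_i − x_i = 0, so x_i* = α_i.
NE contributions = (1.9, 4, 2.6, 4.1); X = 12.6.

12.6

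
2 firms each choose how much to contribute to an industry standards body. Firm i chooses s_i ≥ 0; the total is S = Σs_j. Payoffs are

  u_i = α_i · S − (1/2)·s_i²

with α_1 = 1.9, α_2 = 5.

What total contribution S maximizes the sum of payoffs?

13.8

Planner FOC: ∂(Σu_j)/∂s_i = (Σα_j) − s_i = 0, so s_i^SO = Σα_j = 6.9 for every i; S^SO = 13.8.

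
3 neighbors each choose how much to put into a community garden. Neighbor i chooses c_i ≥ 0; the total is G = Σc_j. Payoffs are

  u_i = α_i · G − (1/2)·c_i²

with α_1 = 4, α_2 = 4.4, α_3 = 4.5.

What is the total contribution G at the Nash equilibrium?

Neighbor i's FOC: ∂u_i/∂c_i = α_i − c_i = 0, so c_i* = α_i.
NE contributions = (4, 4.4, 4.5); G = 12.9.

12.9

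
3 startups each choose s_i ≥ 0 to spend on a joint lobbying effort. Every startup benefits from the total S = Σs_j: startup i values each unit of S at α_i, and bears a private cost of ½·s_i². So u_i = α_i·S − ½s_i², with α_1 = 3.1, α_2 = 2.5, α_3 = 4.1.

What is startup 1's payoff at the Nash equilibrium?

25.265

Startup i's FOC: ∂u_i/∂s_i = α_i − s_i = 0, so s_i* = α_i.
NE contributions = (3.1, 2.5, 4.1); S = 9.7.
u_1 = α_1·S − ½·(s_1)² = 3.1·9.7 − ½·3.1² = 25.265.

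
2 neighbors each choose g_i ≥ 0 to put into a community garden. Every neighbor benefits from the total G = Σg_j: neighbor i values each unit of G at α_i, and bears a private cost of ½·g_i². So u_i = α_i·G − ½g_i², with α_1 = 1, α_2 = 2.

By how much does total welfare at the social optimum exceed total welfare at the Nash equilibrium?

2.5

Neighbor i's FOC: ∂u_i/∂g_i = α_i − g_i = 0, so g_i* = α_i.
NE contributions = (1, 2); G = 3.
W^NE = (Σα)·G − ½Σα_i² = 3² − ½·5 = 6.5.
Planner sets g_i = Σα_j = 3 for every i, so G^SO = 2·3 = 6.
W^SO = (Σα)·G^SO − ½·2·(Σα)² = (2/2)·3² = 9.
Deadweight loss = W^SO − W^NE = 2.5.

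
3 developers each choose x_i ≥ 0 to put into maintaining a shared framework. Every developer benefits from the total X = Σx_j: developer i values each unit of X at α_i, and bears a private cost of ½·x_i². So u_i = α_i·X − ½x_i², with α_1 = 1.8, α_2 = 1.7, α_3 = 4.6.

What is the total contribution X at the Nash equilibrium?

Developer i's FOC: ∂u_i/∂x_i = α_i − x_i = 0, so x_i* = α_i.
NE contributions = (1.8, 1.7, 4.6); X = 8.1.

8.1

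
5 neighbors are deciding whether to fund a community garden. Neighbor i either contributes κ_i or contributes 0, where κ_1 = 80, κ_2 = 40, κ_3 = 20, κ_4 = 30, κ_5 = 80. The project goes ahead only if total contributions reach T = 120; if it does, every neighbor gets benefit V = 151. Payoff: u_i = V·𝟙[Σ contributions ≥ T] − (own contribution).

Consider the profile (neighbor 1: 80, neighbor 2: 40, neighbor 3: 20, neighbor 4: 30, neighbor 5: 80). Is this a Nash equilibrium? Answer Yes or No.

Total = 250 ≥ 120: provided.
Neighbor 1 (pledges 80, payoff 71): dropping to 0 → total 170, payoff 151. Profitable deviation.

No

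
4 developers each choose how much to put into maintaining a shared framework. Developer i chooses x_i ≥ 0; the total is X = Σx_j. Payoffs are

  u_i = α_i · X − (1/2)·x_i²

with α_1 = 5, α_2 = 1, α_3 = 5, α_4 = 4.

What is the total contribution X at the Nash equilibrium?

15

Developer i's FOC: ∂u_i/∂x_i = α_i − x_i = 0, so x_i* = α_i.
NE contributions = (5, 1, 5, 4); X = 15.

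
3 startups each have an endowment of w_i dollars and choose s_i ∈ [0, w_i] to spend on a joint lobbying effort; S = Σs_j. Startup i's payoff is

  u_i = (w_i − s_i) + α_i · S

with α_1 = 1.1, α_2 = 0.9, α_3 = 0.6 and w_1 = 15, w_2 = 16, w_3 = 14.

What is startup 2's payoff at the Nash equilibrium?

29.5

∂u_i/∂s_i = α_i − 1, so startup i contributes w_i if α_i > 1, else 0.
α_i > 1 for i ∈ {1}; NE contributions (15, 0, 0), S = 15.
u_2 = (16 − 0) + 0.9·15 = 29.5.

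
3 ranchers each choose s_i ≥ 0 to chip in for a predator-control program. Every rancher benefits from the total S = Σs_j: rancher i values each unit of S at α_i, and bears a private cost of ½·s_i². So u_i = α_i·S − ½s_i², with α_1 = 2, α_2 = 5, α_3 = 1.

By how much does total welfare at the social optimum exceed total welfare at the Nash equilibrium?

Rancher i's FOC: ∂u_i/∂s_i = α_i − s_i = 0, so s_i* = α_i.
NE contributions = (2, 5, 1); S = 8.
W^NE = (Σα)·S − ½Σα_i² = 8² − ½·30 = 49.
Planner sets s_i = Σα_j = 8 for every i, so S^SO = 3·8 = 24.
W^SO = (Σα)·S^SO − ½·3·(Σα)² = (3/2)·8² = 96.
Deadweight loss = W^SO − W^NE = 47.

47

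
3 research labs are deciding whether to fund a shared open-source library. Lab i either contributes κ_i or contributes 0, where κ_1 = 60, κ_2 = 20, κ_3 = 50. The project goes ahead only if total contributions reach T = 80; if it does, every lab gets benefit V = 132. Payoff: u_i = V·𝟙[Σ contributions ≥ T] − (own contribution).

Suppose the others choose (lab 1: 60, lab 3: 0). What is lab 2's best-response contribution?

Others' total = 60. Contributing 20 brings total to 80 ≥ 80: gain V − κ_2 = 112.
Best response: 20.

20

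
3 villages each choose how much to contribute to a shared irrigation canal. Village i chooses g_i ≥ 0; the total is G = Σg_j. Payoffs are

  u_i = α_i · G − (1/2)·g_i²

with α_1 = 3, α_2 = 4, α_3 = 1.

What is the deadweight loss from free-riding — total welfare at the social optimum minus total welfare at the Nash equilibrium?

45

Village i's FOC: ∂u_i/∂g_i = α_i − g_i = 0, so g_i* = α_i.
NE contributions = (3, 4, 1); G = 8.
W^NE = (Σα)·G − ½Σα_i² = 8² − ½·26 = 51.
Planner sets g_i = Σα_j = 8 for every i, so G^SO = 3·8 = 24.
W^SO = (Σα)·G^SO − ½·3·(Σα)² = (3/2)·8² = 96.
Deadweight loss = W^SO − W^NE = 45.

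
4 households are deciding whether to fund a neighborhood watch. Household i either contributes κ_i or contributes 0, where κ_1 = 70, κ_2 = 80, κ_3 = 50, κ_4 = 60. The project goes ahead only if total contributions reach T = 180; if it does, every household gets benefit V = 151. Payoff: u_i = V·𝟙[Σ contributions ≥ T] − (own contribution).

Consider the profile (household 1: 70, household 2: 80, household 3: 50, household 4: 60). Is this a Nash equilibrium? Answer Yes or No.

No

Total = 260 ≥ 180: provided.
Household 1 (pledges 70, payoff 81): dropping to 0 → total 190, payoff 151. Profitable deviation.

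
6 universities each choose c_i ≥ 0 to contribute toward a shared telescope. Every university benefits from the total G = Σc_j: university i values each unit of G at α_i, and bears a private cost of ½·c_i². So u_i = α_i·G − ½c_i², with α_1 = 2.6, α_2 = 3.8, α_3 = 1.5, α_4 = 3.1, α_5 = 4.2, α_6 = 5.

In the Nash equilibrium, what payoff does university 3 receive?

29.175

University i's FOC: ∂u_i/∂c_i = α_i − c_i = 0, so c_i* = α_i.
NE contributions = (2.6, 3.8, 1.5, 3.1, 4.2, 5); G = 20.2.
u_3 = α_3·G − ½·(c_3)² = 1.5·20.2 − ½·1.5² = 29.175.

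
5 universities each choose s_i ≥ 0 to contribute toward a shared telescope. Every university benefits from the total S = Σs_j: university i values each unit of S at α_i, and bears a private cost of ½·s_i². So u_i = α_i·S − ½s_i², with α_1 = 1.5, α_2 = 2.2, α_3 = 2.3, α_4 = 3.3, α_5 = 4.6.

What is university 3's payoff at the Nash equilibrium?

29.325

University i's FOC: ∂u_i/∂s_i = α_i − s_i = 0, so s_i* = α_i.
NE contributions = (1.5, 2.2, 2.3, 3.3, 4.6); S = 13.9.
u_3 = α_3·S − ½·(s_3)² = 2.3·13.9 − ½·2.3² = 29.325.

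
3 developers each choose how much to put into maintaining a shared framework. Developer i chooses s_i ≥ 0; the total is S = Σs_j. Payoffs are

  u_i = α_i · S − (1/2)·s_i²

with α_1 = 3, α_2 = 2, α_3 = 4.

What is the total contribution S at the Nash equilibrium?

9

Developer i's FOC: ∂u_i/∂s_i = α_i − s_i = 0, so s_i* = α_i.
NE contributions = (3, 2, 4); S = 9.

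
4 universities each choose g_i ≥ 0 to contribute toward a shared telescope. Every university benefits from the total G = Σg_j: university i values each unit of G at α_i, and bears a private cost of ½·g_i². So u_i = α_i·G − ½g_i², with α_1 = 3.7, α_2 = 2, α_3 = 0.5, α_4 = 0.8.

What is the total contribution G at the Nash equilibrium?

University i's FOC: ∂u_i/∂g_i = α_i − g_i = 0, so g_i* = α_i.
NE contributions = (3.7, 2, 0.5, 0.8); G = 7.

7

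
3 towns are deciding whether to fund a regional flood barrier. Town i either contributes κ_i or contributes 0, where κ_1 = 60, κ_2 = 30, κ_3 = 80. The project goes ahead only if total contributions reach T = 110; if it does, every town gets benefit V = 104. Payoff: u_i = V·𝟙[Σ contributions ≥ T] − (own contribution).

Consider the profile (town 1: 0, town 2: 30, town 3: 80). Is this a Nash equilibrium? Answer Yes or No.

Total = 110 ≥ 110: provided.
Town 1 (pledges 0, payoff 104): pledging 60 → total 170, payoff 44. No gain.
Town 2 (pledges 30, payoff 74): dropping to 0 → total 80, payoff 0. No gain.
Town 3 (pledges 80, payoff 24): dropping to 0 → total 30, payoff 0. No gain.

Yes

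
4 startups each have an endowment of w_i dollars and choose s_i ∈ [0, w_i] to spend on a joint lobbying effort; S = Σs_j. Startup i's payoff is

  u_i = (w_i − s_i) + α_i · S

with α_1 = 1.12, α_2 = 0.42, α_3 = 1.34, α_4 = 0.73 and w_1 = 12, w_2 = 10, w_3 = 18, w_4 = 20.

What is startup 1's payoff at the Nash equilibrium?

∂u_i/∂s_i = α_i − 1, so startup i contributes w_i if α_i > 1, else 0.
α_i > 1 for i ∈ {1, 3}; NE contributions (12, 0, 18, 0), S = 30.
u_1 = (12 − 12) + 1.12·30 = 33.6.

33.6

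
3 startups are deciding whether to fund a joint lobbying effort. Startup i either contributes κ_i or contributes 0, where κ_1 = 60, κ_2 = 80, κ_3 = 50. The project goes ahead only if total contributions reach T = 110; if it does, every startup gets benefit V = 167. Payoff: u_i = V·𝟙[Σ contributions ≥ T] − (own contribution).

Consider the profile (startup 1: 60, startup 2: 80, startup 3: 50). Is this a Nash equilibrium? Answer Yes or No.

Total = 190 ≥ 110: provided.
Startup 1 (pledges 60, payoff 107): dropping to 0 → total 130, payoff 167. Profitable deviation.

No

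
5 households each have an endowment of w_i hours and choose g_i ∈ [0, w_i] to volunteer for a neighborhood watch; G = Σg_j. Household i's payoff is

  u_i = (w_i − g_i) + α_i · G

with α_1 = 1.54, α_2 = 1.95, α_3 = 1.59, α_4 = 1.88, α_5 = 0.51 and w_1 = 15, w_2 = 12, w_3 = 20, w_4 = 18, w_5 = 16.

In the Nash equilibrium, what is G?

65

∂u_i/∂g_i = α_i − 1, so household i contributes w_i if α_i > 1, else 0.
α_i > 1 for i ∈ {1, 2, 3, 4}; NE contributions (15, 12, 20, 18, 0), G = 65.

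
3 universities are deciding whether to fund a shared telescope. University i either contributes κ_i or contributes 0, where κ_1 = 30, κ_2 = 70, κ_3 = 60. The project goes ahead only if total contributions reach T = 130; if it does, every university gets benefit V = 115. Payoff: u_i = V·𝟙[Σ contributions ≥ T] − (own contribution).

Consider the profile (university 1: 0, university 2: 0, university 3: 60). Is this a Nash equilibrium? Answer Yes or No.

No

Total = 60 < 130: not provided.
University 1 (pledges 0, payoff 0): pledging 30 → total 90, payoff -30. No gain.
University 2 (pledges 0, payoff 0): pledging 70 → total 130, payoff 45. Profitable deviation.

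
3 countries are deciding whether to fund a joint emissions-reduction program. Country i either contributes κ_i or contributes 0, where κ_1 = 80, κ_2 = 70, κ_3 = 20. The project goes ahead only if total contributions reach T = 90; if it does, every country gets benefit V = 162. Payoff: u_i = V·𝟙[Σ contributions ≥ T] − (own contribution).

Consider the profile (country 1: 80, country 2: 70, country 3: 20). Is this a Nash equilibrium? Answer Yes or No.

Total = 170 ≥ 90: provided.
Country 1 (pledges 80, payoff 82): dropping to 0 → total 90, payoff 162. Profitable deviation.

No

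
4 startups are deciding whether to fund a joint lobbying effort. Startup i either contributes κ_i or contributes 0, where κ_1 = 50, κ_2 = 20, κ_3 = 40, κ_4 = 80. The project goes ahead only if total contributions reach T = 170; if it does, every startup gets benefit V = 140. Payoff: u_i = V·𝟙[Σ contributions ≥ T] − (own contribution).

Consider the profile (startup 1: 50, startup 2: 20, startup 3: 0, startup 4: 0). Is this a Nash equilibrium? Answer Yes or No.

Total = 70 < 170: not provided.
Startup 1 (pledges 50, payoff -50): dropping to 0 → total 20, payoff 0. Profitable deviation.

No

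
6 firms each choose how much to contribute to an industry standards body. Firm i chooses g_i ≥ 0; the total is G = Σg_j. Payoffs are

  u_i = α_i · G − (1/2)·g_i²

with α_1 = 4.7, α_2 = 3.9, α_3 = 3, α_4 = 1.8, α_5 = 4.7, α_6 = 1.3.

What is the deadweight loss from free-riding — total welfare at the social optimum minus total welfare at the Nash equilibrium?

789.38

Firm i's FOC: ∂u_i/∂g_i = α_i − g_i = 0, so g_i* = α_i.
NE contributions = (4.7, 3.9, 3, 1.8, 4.7, 1.3); G = 19.4.
W^NE = (Σα)·G − ½Σα_i² = 19.4² − ½·73.32 = 339.7.
Planner sets g_i = Σα_j = 19.4 for every i, so G^SO = 6·19.4 = 116.4.
W^SO = (Σα)·G^SO − ½·6·(Σα)² = (6/2)·19.4² = 1129.08.
Deadweight loss = W^SO − W^NE = 789.38.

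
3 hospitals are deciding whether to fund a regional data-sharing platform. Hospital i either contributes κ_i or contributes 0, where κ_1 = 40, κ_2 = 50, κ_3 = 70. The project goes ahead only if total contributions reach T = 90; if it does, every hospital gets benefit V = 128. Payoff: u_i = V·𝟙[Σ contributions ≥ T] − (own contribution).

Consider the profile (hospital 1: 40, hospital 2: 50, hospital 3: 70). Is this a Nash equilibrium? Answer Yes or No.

No

Total = 160 ≥ 90: provided.
Hospital 1 (pledges 40, payoff 88): dropping to 0 → total 120, payoff 128. Profitable deviation.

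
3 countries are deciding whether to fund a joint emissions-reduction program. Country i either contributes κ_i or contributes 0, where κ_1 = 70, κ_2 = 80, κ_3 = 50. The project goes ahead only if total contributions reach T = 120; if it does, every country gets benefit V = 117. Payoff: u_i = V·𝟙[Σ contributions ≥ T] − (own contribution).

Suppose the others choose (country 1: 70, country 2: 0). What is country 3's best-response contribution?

Others' total = 70. Contributing 50 brings total to 120 ≥ 120: gain V − κ_3 = 67.
Best response: 50.

50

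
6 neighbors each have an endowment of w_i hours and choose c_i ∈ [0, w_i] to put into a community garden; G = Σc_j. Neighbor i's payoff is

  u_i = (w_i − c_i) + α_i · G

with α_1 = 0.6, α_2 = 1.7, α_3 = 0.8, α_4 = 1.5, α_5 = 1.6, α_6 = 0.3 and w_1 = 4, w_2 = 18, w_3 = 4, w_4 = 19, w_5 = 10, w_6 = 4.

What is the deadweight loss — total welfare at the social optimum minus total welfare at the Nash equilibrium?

66

∂u_i/∂c_i = α_i − 1, so neighbor i contributes w_i if α_i > 1, else 0.
α_i > 1 for i ∈ {2, 4, 5}; NE contributions (0, 18, 0, 19, 10, 0), G = 47.
W^NE = Σw_i − G^NE + (Σα_i)·G^NE = 59 + 5.5·47 = 317.5.
Planner: ∂(Σu_j)/∂c_i = Σα_j − 1 = 5.5 > 0, so everyone contributes w_i; G^SO = 59, W^SO = 59 + 5.5·59 = 383.5.
Deadweight loss = 66.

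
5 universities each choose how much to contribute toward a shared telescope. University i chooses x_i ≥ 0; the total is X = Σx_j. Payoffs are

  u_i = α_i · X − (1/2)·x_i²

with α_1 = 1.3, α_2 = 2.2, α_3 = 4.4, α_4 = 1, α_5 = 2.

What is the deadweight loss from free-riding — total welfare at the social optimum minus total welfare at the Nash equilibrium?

University i's FOC: ∂u_i/∂x_i = α_i − x_i = 0, so x_i* = α_i.
NE contributions = (1.3, 2.2, 4.4, 1, 2); X = 10.9.
W^NE = (Σα)·X − ½Σα_i² = 10.9² − ½·30.89 = 103.365.
Planner sets x_i = Σα_j = 10.9 for every i, so X^SO = 5·10.9 = 54.5.
W^SO = (Σα)·X^SO − ½·5·(Σα)² = (5/2)·10.9² = 297.025.
Deadweight loss = W^SO − W^NE = 193.66.

193.66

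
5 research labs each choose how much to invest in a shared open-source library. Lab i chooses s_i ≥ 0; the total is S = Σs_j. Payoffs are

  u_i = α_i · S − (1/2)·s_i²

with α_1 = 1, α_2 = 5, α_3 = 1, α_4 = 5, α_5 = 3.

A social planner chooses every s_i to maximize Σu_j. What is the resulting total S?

Planner FOC: ∂(Σu_j)/∂s_i = (Σα_j) − s_i = 0, so s_i^SO = Σα_j = 15 for every i; S^SO = 75.

75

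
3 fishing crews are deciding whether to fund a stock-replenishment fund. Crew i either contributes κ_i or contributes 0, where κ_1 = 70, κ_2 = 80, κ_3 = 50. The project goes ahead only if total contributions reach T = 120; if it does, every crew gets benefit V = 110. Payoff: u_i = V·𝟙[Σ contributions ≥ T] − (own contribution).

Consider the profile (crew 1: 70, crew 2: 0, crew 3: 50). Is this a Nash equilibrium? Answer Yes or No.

Total = 120 ≥ 120: provided.
Crew 1 (pledges 70, payoff 40): dropping to 0 → total 50, payoff 0. No gain.
Crew 2 (pledges 0, payoff 110): pledging 80 → total 200, payoff 30. No gain.
Crew 3 (pledges 50, payoff 60): dropping to 0 → total 70, payoff 0. No gain.

Yes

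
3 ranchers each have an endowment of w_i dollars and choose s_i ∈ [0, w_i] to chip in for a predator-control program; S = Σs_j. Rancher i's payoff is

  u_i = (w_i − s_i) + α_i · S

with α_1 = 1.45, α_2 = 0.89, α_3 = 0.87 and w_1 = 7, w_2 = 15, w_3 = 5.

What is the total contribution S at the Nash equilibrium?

7

∂u_i/∂s_i = α_i − 1, so rancher i contributes w_i if α_i > 1, else 0.
α_i > 1 for i ∈ {1}; NE contributions (7, 0, 0), S = 7.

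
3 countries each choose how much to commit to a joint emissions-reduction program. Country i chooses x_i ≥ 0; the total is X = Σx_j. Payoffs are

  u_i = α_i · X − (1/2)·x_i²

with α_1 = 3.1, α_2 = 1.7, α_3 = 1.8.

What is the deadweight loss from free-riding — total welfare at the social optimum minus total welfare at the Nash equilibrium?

Country i's FOC: ∂u_i/∂x_i = α_i − x_i = 0, so x_i* = α_i.
NE contributions = (3.1, 1.7, 1.8); X = 6.6.
W^NE = (Σα)·X − ½Σα_i² = 6.6² − ½·15.74 = 35.69.
Planner sets x_i = Σα_j = 6.6 for every i, so X^SO = 3·6.6 = 19.8.
W^SO = (Σα)·X^SO − ½·3·(Σα)² = (3/2)·6.6² = 65.34.
Deadweight loss = W^SO − W^NE = 29.65.

29.65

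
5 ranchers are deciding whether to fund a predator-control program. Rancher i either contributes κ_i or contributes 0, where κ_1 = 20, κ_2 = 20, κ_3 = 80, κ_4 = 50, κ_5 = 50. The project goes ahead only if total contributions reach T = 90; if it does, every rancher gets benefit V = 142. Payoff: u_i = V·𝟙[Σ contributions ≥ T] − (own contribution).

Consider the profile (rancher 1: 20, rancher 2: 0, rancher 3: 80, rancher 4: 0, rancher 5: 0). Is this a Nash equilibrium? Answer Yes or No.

Yes

Total = 100 ≥ 90: provided.
Rancher 1 (pledges 20, payoff 122): dropping to 0 → total 80, payoff 0. No gain.
Rancher 2 (pledges 0, payoff 142): pledging 20 → total 120, payoff 122. No gain.
Rancher 3 (pledges 80, payoff 62): dropping to 0 → total 20, payoff 0. No gain.
Rancher 4 (pledges 0, payoff 142): pledging 50 → total 150, payoff 92. No gain.
Rancher 5 (pledges 0, payoff 142): pledging 50 → total 150, payoff 92. No gain.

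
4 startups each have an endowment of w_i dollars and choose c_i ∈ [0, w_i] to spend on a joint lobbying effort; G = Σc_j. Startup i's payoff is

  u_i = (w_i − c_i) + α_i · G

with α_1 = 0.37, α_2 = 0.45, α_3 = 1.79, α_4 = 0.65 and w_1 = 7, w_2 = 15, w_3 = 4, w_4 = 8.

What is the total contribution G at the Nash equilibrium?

4

∂u_i/∂c_i = α_i − 1, so startup i contributes w_i if α_i > 1, else 0.
α_i > 1 for i ∈ {3}; NE contributions (0, 0, 4, 0), G = 4.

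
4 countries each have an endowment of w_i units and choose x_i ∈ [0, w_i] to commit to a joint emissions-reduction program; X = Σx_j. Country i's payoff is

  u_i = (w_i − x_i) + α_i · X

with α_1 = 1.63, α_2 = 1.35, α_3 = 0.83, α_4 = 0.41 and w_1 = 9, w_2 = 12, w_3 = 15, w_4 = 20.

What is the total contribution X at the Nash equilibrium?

21

∂u_i/∂x_i = α_i − 1, so country i contributes w_i if α_i > 1, else 0.
α_i > 1 for i ∈ {1, 2}; NE contributions (9, 12, 0, 0), X = 21.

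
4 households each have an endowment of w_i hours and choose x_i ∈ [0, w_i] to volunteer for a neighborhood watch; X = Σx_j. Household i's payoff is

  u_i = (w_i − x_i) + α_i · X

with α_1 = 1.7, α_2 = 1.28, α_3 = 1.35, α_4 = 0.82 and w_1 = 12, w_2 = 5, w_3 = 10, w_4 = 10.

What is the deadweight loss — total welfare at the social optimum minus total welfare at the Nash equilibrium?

∂u_i/∂x_i = α_i − 1, so household i contributes w_i if α_i > 1, else 0.
α_i > 1 for i ∈ {1, 2, 3}; NE contributions (12, 5, 10, 0), X = 27.
W^NE = Σw_i − X^NE + (Σα_i)·X^NE = 37 + 4.15·27 = 149.05.
Planner: ∂(Σu_j)/∂x_i = Σα_j − 1 = 4.15 > 0, so everyone contributes w_i; X^SO = 37, W^SO = 37 + 4.15·37 = 190.55.
Deadweight loss = 41.5.

41.5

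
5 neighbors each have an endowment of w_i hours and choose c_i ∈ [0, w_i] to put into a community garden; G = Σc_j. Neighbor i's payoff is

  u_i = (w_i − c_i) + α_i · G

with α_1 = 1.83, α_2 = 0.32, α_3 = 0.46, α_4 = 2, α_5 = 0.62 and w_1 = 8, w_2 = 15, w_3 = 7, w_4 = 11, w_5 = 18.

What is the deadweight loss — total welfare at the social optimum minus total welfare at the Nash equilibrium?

169.2

∂u_i/∂c_i = α_i − 1, so neighbor i contributes w_i if α_i > 1, else 0.
α_i > 1 for i ∈ {1, 4}; NE contributions (8, 0, 0, 11, 0), G = 19.
W^NE = Σw_i − G^NE + (Σα_i)·G^NE = 59 + 4.23·19 = 139.37.
Planner: ∂(Σu_j)/∂c_i = Σα_j − 1 = 4.23 > 0, so everyone contributes w_i; G^SO = 59, W^SO = 59 + 4.23·59 = 308.57.
Deadweight loss = 169.2.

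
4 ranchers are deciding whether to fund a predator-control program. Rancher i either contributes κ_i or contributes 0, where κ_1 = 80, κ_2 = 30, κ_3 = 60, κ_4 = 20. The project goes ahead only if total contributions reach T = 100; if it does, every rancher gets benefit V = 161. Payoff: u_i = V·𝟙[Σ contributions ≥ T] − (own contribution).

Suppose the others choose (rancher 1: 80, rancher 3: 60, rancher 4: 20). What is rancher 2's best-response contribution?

Others' total = 160 ≥ 100; contributing adds cost 30 for no extra benefit.
Best response: 0.

0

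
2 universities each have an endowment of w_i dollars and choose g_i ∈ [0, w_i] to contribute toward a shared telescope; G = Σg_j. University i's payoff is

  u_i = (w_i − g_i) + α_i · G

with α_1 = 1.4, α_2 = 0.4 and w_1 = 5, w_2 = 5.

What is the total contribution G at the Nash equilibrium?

5

∂u_i/∂g_i = α_i − 1, so university i contributes w_i if α_i > 1, else 0.
α_i > 1 for i ∈ {1}; NE contributions (5, 0), G = 5.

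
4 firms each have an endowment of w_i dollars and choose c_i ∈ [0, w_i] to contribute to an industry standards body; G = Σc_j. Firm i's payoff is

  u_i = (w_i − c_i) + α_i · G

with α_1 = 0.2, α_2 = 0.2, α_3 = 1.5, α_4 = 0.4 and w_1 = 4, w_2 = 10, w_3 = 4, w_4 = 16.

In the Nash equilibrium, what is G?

∂u_i/∂c_i = α_i − 1, so firm i contributes w_i if α_i > 1, else 0.
α_i > 1 for i ∈ {3}; NE contributions (0, 0, 4, 0), G = 4.

4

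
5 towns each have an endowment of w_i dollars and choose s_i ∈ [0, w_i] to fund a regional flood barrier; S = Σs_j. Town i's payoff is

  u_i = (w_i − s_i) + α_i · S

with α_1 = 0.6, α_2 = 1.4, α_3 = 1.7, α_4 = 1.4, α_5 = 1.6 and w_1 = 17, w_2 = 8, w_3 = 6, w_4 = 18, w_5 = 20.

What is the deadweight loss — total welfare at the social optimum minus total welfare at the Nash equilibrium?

96.9

∂u_i/∂s_i = α_i − 1, so town i contributes w_i if α_i > 1, else 0.
α_i > 1 for i ∈ {2, 3, 4, 5}; NE contributions (0, 8, 6, 18, 20), S = 52.
W^NE = Σw_i − S^NE + (Σα_i)·S^NE = 69 + 5.7·52 = 365.4.
Planner: ∂(Σu_j)/∂s_i = Σα_j − 1 = 5.7 > 0, so everyone contributes w_i; S^SO = 69, W^SO = 69 + 5.7·69 = 462.3.
Deadweight loss = 96.9.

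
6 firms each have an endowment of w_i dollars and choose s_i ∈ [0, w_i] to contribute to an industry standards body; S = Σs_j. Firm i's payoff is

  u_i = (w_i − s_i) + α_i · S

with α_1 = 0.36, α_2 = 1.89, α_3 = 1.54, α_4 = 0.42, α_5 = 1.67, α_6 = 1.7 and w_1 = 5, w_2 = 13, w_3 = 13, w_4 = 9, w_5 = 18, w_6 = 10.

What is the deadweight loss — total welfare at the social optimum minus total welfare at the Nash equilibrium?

92.12

∂u_i/∂s_i = α_i − 1, so firm i contributes w_i if α_i > 1, else 0.
α_i > 1 for i ∈ {2, 3, 5, 6}; NE contributions (0, 13, 13, 0, 18, 10), S = 54.
W^NE = Σw_i − S^NE + (Σα_i)·S^NE = 68 + 6.58·54 = 423.32.
Planner: ∂(Σu_j)/∂s_i = Σα_j − 1 = 6.58 > 0, so everyone contributes w_i; S^SO = 68, W^SO = 68 + 6.58·68 = 515.44.
Deadweight loss = 92.12.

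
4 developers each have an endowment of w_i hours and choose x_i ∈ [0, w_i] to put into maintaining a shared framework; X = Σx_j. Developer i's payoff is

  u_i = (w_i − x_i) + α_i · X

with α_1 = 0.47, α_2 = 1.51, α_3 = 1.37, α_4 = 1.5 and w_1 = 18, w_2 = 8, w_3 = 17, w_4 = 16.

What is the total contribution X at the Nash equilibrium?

∂u_i/∂x_i = α_i − 1, so developer i contributes w_i if α_i > 1, else 0.
α_i > 1 for i ∈ {2, 3, 4}; NE contributions (0, 8, 17, 16), X = 41.

41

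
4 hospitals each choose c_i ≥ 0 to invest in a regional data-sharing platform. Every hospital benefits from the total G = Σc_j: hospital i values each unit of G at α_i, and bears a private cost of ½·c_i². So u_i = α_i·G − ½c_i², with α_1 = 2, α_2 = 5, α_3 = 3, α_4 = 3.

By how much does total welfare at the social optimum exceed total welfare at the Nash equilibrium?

192.5

Hospital i's FOC: ∂u_i/∂c_i = α_i − c_i = 0, so c_i* = α_i.
NE contributions = (2, 5, 3, 3); G = 13.
W^NE = (Σα)·G − ½Σα_i² = 13² − ½·47 = 145.5.
Planner sets c_i = Σα_j = 13 for every i, so G^SO = 4·13 = 52.
W^SO = (Σα)·G^SO − ½·4·(Σα)² = (4/2)·13² = 338.
Deadweight loss = W^SO − W^NE = 192.5.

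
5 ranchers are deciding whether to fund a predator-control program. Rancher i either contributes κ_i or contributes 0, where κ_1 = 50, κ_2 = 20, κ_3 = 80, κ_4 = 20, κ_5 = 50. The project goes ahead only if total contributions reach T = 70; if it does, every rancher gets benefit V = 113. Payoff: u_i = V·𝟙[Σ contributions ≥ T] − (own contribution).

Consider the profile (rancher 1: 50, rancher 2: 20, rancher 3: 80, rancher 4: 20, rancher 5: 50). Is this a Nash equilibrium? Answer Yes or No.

Total = 220 ≥ 70: provided.
Rancher 1 (pledges 50, payoff 63): dropping to 0 → total 170, payoff 113. Profitable deviation.

No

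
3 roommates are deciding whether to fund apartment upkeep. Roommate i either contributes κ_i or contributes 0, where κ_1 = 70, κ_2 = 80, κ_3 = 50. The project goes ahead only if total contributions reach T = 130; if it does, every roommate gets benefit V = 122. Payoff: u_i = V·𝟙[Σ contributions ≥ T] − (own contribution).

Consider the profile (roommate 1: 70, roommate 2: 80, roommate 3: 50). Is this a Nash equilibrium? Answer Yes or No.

Total = 200 ≥ 130: provided.
Roommate 1 (pledges 70, payoff 52): dropping to 0 → total 130, payoff 122. Profitable deviation.

No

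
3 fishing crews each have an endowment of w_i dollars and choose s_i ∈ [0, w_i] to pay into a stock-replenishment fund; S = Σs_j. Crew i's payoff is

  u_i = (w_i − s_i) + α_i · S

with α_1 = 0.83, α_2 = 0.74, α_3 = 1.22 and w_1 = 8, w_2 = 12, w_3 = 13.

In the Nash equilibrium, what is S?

13

∂u_i/∂s_i = α_i − 1, so crew i contributes w_i if α_i > 1, else 0.
α_i > 1 for i ∈ {3}; NE contributions (0, 0, 13), S = 13.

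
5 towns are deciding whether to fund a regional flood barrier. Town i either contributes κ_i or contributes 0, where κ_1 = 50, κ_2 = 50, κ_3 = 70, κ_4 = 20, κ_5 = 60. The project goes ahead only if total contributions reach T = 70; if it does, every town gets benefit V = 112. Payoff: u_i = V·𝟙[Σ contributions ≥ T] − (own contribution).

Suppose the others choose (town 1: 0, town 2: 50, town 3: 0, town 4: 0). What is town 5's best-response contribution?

60

Others' total = 50. Contributing 60 brings total to 110 ≥ 70: gain V − κ_5 = 52.
Best response: 60.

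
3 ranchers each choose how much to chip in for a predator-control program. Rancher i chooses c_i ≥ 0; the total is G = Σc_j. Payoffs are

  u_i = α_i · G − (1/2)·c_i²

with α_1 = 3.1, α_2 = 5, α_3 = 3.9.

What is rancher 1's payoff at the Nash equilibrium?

Rancher i's FOC: ∂u_i/∂c_i = α_i − c_i = 0, so c_i* = α_i.
NE contributions = (3.1, 5, 3.9); G = 12.
u_1 = α_1·G − ½·(c_1)² = 3.1·12 − ½·3.1² = 32.395.

32.395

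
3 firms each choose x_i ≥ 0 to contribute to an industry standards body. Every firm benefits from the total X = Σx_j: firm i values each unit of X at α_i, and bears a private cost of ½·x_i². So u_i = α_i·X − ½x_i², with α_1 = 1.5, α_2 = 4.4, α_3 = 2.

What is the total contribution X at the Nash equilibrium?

7.9

Firm i's FOC: ∂u_i/∂x_i = α_i − x_i = 0, so x_i* = α_i.
NE contributions = (1.5, 4.4, 2); X = 7.9.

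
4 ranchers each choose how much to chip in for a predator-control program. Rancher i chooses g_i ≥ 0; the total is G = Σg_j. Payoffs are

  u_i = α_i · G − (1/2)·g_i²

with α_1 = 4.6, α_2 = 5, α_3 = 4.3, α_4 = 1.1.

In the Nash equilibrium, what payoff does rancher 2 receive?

Rancher i's FOC: ∂u_i/∂g_i = α_i − g_i = 0, so g_i* = α_i.
NE contributions = (4.6, 5, 4.3, 1.1); G = 15.
u_2 = α_2·G − ½·(g_2)² = 5·15 − ½·5² = 62.5.

62.5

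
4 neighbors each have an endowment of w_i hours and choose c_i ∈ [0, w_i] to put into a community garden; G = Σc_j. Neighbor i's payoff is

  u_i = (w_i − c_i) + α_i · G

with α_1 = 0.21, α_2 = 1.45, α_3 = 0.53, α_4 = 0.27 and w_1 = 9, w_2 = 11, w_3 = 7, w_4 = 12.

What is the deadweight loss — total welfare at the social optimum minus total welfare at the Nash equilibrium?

40.88

∂u_i/∂c_i = α_i − 1, so neighbor i contributes w_i if α_i > 1, else 0.
α_i > 1 for i ∈ {2}; NE contributions (0, 11, 0, 0), G = 11.
W^NE = Σw_i − G^NE + (Σα_i)·G^NE = 39 + 1.46·11 = 55.06.
Planner: ∂(Σu_j)/∂c_i = Σα_j − 1 = 1.46 > 0, so everyone contributes w_i; G^SO = 39, W^SO = 39 + 1.46·39 = 95.94.
Deadweight loss = 40.88.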